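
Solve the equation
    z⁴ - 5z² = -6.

z = -1.7321 or z = -1.4142 or z = 1.4142 or z = 1.7321

Let u = z². The equation becomes u² - 5u + 6 = 0.
Factor: (u - 2)(u - 3) = 0, so u = 2 or u = 3.
z² = 2 gives z = ±√(2) ≈ ±1.4142.
z² = 3 gives z = ±√(3) ≈ ±1.7321.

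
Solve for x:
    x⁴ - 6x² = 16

x = -2.8284 or x = 2.8284

Let u = x². The equation becomes u² - 6u - 16 = 0.
Factor: (u + 2)(u - 8) = 0, so u = -2 or u = 8.
x² = -2 < 0 has no real solution.
x² = 8 gives x = ±2·√(2) ≈ ±2.8284.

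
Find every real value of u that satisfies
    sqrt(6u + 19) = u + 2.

Square both sides: 6u + 19 = (u + 2)^2.
Expand and rearrange: u^2 - 2u - 15 = 0.
Solving gives u = 5 or u = -3.
Check each candidate in the original equation:
  u = 5: sqrt(49) = 7, while u + 2 = 7 — valid.
  u = -3: sqrt(1) = 1, while u + 2 = -1 — extraneous.

u = 5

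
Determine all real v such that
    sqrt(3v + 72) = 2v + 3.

Square both sides: 3v + 72 = (2v + 3)^2.
Expand and rearrange: 4v^2 + 9v - 63 = 0.
Solving gives v = 3 or v = -5.25.
Check each candidate in the original equation:
  v = 3: sqrt(81) = 9, while 2v + 3 = 9 — valid.
  v = -5.25: sqrt(56.25) = 7.5, while 2v + 3 = -7.5 — extraneous.

v = 3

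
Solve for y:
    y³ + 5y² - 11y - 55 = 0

y = -5 or y = -3.3166 or y = 3.3166

Possible rational roots are divisors of -55. Testing y = -5 gives 0, so (y + 5) is a factor.
Divide: y³ + 5y² - 11y - 55 = (y + 5)(y² - 11).
Apply the quadratic formula to y² - 11 = 0: y = (0 ± √44)/2, i.e. y ≈ 3.3166 or y ≈ -3.3166.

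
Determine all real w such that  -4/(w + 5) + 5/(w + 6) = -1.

Multiply both sides by (w + 5)(w + 6):
-4(w + 6) + 5(w + 5) = -(w + 5)(w + 6).
Expand and collect terms: -w² - 12w - 31 = 0.
By the quadratic formula, w = (12 ± √20) / -2, so w ≈ -8.2361 or w ≈ -3.7639.
Neither value makes a denominator zero (w ≠ -5, w ≠ -6), so both are valid.

w = -8.2361 or w = -3.7639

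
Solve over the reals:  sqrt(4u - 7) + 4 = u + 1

Isolate the radical: sqrt(4u - 7) = u - 3.
Square both sides: 4u - 7 = (u - 3)^2.
Expand and rearrange: u^2 - 10u + 16 = 0.
Solving gives u = 8 or u = 2.
Check each candidate in the original equation:
  u = 8: sqrt(25) = 5, while u - 3 = 5 — valid.
  u = 2: sqrt(1) = 1, while u - 3 = -1 — extraneous.

u = 8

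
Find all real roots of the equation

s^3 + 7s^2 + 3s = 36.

Rearrange: s^3 + 7s^2 + 3s - 36 = 0.
Possible rational roots are divisors of -36. Testing s = -4 gives 0, so (s + 4) is a factor.
Divide: s^3 + 7s^2 + 3s - 36 = (s + 4)(s^2 + 3s - 9).
Apply the quadratic formula to s^2 + 3s - 9 = 0: s = (-3 +/- sqrt(45))/2, i.e. s ~= 1.8541 or s ~= -4.8541.

s = -4.8541 or s = -4 or s = 1.8541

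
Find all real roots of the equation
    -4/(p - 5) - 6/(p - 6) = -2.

Multiply both sides by (p - 5)(p - 6):
-4(p - 6) - 6(p - 5) = -2(p - 5)(p - 6).
Expand and collect terms: -2p^2 + 32p - 114 = 0.
By the quadratic formula, p = (-32 +/- sqrt(112)) / -4, so p ~= 5.3542 or p ~= 10.6458.
Neither value makes a denominator zero (p != 5, p != 6), so both are valid.

p = 5.3542 or p = 10.6458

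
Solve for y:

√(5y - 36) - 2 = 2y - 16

Isolate the radical: √(5y - 36) = 2y - 14.
Square both sides: 5y - 36 = (2y - 14)².
Expand and rearrange: 4y² - 61y + 232 = 0.
Solving gives y = 8 or y = 7.25.
Check each candidate in the original equation:
  y = 8: √(4) = 2, while 2y - 14 = 2 — valid.
  y = 7.25: √(0.25) = 0.5, while 2y - 14 = 0.5 — valid.

y = 7.25 or y = 8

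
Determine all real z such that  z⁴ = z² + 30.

Let u = z². The equation becomes u² - u - 30 = 0.
Factor: (u - 6)(u + 5) = 0, so u = 6 or u = -5.
z² = 6 gives z = ±√(6) ≈ ±2.4495.
z² = -5 < 0 has no real solution.

z = -2.4495 or z = 2.4495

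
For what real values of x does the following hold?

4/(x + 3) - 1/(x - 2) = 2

Multiply both sides by (x + 3)(x - 2):
4(x - 2) - (x + 3) = 2(x + 3)(x - 2).
Expand and collect terms: 2x^2 - x - 1 = 0.
Factor or apply the quadratic formula: x = 1 or x = -0.5.
Neither value makes a denominator zero (x != -3, x != 2), so both are valid.

x = -0.5 or x = 1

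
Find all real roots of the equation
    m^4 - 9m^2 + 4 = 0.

m = -2.9208 or m = -0.6847 or m = 0.6847 or m = 2.9208

Let u = m^2. The equation becomes u^2 - 9u + 4 = 0.
By the quadratic formula, u = sqrt(65)/2 + 9/2 or u = 9/2 - sqrt(65)/2.
m^2 = sqrt(65)/2 + 9/2 gives m = +/-sqrt(sqrt(65)/2 + 9/2) ~= +/-2.9208.
m^2 = 9/2 - sqrt(65)/2 gives m = +/-sqrt(9/2 - sqrt(65)/2) ~= +/-0.6847.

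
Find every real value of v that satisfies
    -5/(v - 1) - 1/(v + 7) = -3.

Multiply both sides by (v - 1)(v + 7):
-5(v + 7) - (v - 1) = -3(v - 1)(v + 7).
Expand and collect terms: -3v² - 12v + 55 = 0.
By the quadratic formula, v = (12 ± √804) / -6, so v ≈ -6.7258 or v ≈ 2.7258.
Neither value makes a denominator zero (v ≠ 1, v ≠ -7), so both are valid.

v = -6.7258 or v = 2.7258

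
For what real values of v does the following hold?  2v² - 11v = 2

v = -0.1762 or v = 5.6762

Rearrange to standard form: 2v² - 11v - 2 = 0.
Discriminant: (-11)² − 4·2·(-2) = 137.
Quadratic formula: v = (11 ± √137) / 4.
So v = 11/4 + √(137)/4 ≈ 5.6762 or v = 11/4 - √(137)/4 ≈ -0.1762.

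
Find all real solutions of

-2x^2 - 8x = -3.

Rearrange to standard form: -2x^2 - 8x + 3 = 0.
Discriminant: (-8)^2 - 4*(-2)*3 = 88.
Quadratic formula: x = (8 +/- sqrt(88)) / (-4).
So x = -sqrt(22)/2 - 2 ~= -4.3452 or x = -2 + sqrt(22)/2 ~= 0.3452.

x = -4.3452 or x = 0.3452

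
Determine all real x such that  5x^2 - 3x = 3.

x = -0.5307 or x = 1.1307

Rearrange to standard form: 5x^2 - 3x - 3 = 0.
Discriminant: (-3)^2 - 4*5*(-3) = 69.
Quadratic formula: x = (3 +/- sqrt(69)) / 10.
So x = 3/10 + sqrt(69)/10 ~= 1.1307 or x = 3/10 - sqrt(69)/10 ~= -0.5307.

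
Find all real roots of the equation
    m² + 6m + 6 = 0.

Discriminant: (6)² − 4·1·6 = 12.
Quadratic formula: m = (-6 ± √12) / 2.
So m = -3 + √(3) ≈ -1.2679 or m = -3 - √(3) ≈ -4.7321.

m = -4.7321 or m = -1.2679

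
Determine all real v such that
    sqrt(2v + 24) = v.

v = 6

Square both sides: 2v + 24 = (v)^2.
Expand and rearrange: v^2 - 2v - 24 = 0.
Solving gives v = 6 or v = -4.
Check each candidate in the original equation:
  v = 6: sqrt(36) = 6, while v = 6 — valid.
  v = -4: sqrt(16) = 4, while v = -4 — extraneous.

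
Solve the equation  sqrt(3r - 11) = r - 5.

r = 9

Square both sides: 3r - 11 = (r - 5)^2.
Expand and rearrange: r^2 - 13r + 36 = 0.
Solving gives r = 9 or r = 4.
Check each candidate in the original equation:
  r = 9: sqrt(16) = 4, while r - 5 = 4 — valid.
  r = 4: sqrt(1) = 1, while r - 5 = -1 — extraneous.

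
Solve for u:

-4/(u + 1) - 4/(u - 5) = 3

u = -2.6163 or u = 3.9496

Multiply both sides by (u + 1)(u - 5):
-4(u - 5) - 4(u + 1) = 3(u + 1)(u - 5).
Expand and collect terms: 3u^2 - 4u - 31 = 0.
By the quadratic formula, u = (4 +/- sqrt(388)) / 6, so u ~= 3.9496 or u ~= -2.6163.
Neither value makes a denominator zero (u != -1, u != 5), so both are valid.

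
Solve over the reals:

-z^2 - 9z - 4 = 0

z = -8.5311 or z = -0.4689

Discriminant: (-9)^2 - 4*(-1)*(-4) = 65.
Quadratic formula: z = (9 +/- sqrt(65)) / (-2).
So z = -9/2 - sqrt(65)/2 ~= -8.5311 or z = -9/2 + sqrt(65)/2 ~= -0.4689.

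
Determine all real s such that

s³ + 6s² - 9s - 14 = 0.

Possible rational roots are divisors of -14. Testing s = 2 gives 0, so (s - 2) is a factor.
Divide: s³ + 6s² - 9s - 14 = (s - 2)(s² + 8s + 7).
Factor the quadratic: s = -1 or s = -7.

s = -7 or s = -1 or s = 2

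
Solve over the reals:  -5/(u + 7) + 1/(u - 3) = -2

u = -4.3166 or u = 2.3166

Multiply both sides by (u + 7)(u - 3):
-5(u - 3) + (u + 7) = -2(u + 7)(u - 3).
Expand and collect terms: -2u² - 4u + 20 = 0.
By the quadratic formula, u = (4 ± √176) / -4, so u ≈ -4.3166 or u ≈ 2.3166.
Neither value makes a denominator zero (u ≠ -7, u ≠ 3), so both are valid.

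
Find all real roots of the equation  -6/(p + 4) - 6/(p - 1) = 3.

p = -6.7016 or p = -0.2984

Multiply both sides by (p + 4)(p - 1):
-6(p - 1) - 6(p + 4) = 3(p + 4)(p - 1).
Expand and collect terms: 3p² + 21p + 6 = 0.
By the quadratic formula, p = (-21 ± √369) / 6, so p ≈ -0.2984 or p ≈ -6.7016.
Neither value makes a denominator zero (p ≠ -4, p ≠ 1), so both are valid.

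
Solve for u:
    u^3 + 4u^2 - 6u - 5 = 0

Possible rational roots are divisors of -5. Testing u = -5 gives 0, so (u + 5) is a factor.
Divide: u^3 + 4u^2 - 6u - 5 = (u + 5)(u^2 - u - 1).
Apply the quadratic formula to u^2 - u - 1 = 0: u = (1 +/- sqrt(5))/2, i.e. u ~= 1.618 or u ~= -0.618.

u = -5 or u = -0.618 or u = 1.618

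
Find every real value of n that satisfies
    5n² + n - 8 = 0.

n = -1.3689 or n = 1.1689

Discriminant: (1)² − 4·5·(-8) = 161.
Quadratic formula: n = (-1 ± √161) / 10.
So n = -1/10 + √(161)/10 ≈ 1.1689 or n = -√(161)/10 - 1/10 ≈ -1.3689.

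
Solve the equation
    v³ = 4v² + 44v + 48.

v = -4 or v = -1.2915 or v = 9.2915

Rearrange: v³ - 4v² - 44v - 48 = 0.
Possible rational roots are divisors of -48. Testing v = -4 gives 0, so (v + 4) is a factor.
Divide: v³ - 4v² - 44v - 48 = (v + 4)(v² - 8v - 12).
Apply the quadratic formula to v² - 8v - 12 = 0: v = (8 ± √112)/2, i.e. v ≈ 9.2915 or v ≈ -1.2915.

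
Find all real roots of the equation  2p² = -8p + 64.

p = -8 or p = 4

Bring every term to one side: 2p² + 8p - 64 = 0.
Factor: 2(p - 4)(p + 8) = 0.
So p = 4 or p = -8.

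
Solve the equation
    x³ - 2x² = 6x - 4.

Rearrange: x³ - 2x² - 6x + 4 = 0.
Possible rational roots are divisors of 4. Testing x = -2 gives 0, so (x + 2) is a factor.
Divide: x³ - 2x² - 6x + 4 = (x + 2)(x² - 4x + 2).
Apply the quadratic formula to x² - 4x + 2 = 0: x = (4 ± √8)/2, i.e. x ≈ 3.4142 or x ≈ 0.5858.

x = -2 or x = 0.5858 or x = 3.4142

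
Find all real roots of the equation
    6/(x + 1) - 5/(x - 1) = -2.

x = -2.8117 or x = 2.3117

Multiply both sides by (x + 1)(x - 1):
6(x - 1) - 5(x + 1) = -2(x + 1)(x - 1).
Expand and collect terms: -2x² - x + 13 = 0.
By the quadratic formula, x = (1 ± √105) / -4, so x ≈ -2.8117 or x ≈ 2.3117.
Neither value makes a denominator zero (x ≠ -1, x ≠ 1), so both are valid.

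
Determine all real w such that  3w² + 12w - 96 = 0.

Factor: 3(w + 8)(w - 4) = 0.
So w = -8 or w = 4.

w = -8 or w = 4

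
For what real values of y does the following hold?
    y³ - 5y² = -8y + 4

Rearrange: y³ - 5y² + 8y - 4 = 0.
Possible rational roots are divisors of -4. Testing y = 1 gives 0, so (y - 1) is a factor.
Divide: y³ - 5y² + 8y - 4 = (y - 1)(y² - 4y + 4).
The quadratic has the repeated root y = 2.

y = 1 or y = 2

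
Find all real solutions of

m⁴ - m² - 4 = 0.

Let u = m². The equation becomes u² - u - 4 = 0.
By the quadratic formula, u = 1/2 + √(17)/2 or u = 1/2 - √(17)/2.
m² = 1/2 + √(17)/2 gives m = ±√(1/2 + √(17)/2) ≈ ±1.6005.
m² = 1/2 - √(17)/2 < 0 has no real solution.

m = -1.6005 or m = 1.6005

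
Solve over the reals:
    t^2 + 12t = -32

Bring every term to one side: t^2 + 12t + 32 = 0.
Factor: (t + 8)(t + 4) = 0.
So t = -8 or t = -4.

t = -8 or t = -4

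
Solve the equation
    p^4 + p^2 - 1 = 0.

Let u = p^2. The equation becomes u^2 + u - 1 = 0.
By the quadratic formula, u = -1/2 + sqrt(5)/2 or u = -sqrt(5)/2 - 1/2.
p^2 = -1/2 + sqrt(5)/2 gives p = +/-sqrt(-1/2 + sqrt(5)/2) ~= +/-0.7862.
p^2 = -sqrt(5)/2 - 1/2 < 0 has no real solution.

p = -0.7862 or p = 0.7862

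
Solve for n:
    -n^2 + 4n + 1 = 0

n = -0.2361 or n = 4.2361

Discriminant: (4)^2 - 4*(-1)*1 = 20.
Quadratic formula: n = (-4 +/- sqrt(20)) / (-2).
So n = 2 - sqrt(5) ~= -0.2361 or n = 2 + sqrt(5) ~= 4.2361.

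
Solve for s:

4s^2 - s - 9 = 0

Discriminant: (-1)^2 - 4*4*(-9) = 145.
Quadratic formula: s = (1 +/- sqrt(145)) / 8.
So s = 1/8 + sqrt(145)/8 ~= 1.6302 or s = 1/8 - sqrt(145)/8 ~= -1.3802.

s = -1.3802 or s = 1.6302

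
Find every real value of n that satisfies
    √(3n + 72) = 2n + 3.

n = 3

Square both sides: 3n + 72 = (2n + 3)².
Expand and rearrange: 4n² + 9n - 63 = 0.
Solving gives n = 3 or n = -5.25.
Check each candidate in the original equation:
  n = 3: √(81) = 9, while 2n + 3 = 9 — valid.
  n = -5.25: √(56.25) = 7.5, while 2n + 3 = -7.5 — extraneous.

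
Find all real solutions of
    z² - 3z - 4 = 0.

Factor: (z - 4)(z + 1) = 0.
So z = 4 or z = -1.

z = -1 or z = 4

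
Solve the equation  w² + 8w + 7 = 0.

w = -7 or w = -1

Factor: (w + 1)(w + 7) = 0.
So w = -1 or w = -7.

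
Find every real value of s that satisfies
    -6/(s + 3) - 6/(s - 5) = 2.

Multiply both sides by (s + 3)(s - 5):
-6(s - 5) - 6(s + 3) = 2(s + 3)(s - 5).
Expand and collect terms: 2s^2 + 8s - 42 = 0.
Factor or apply the quadratic formula: s = 3 or s = -7.
Neither value makes a denominator zero (s != -3, s != 5), so both are valid.

s = -7 or s = 3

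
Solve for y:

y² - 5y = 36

y = -4 or y = 9

Bring every term to one side: y² - 5y - 36 = 0.
Factor: (y + 4)(y - 9) = 0.
So y = -4 or y = 9.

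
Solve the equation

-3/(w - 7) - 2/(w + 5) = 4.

w = -5.5318 or w = 6.2818

Multiply both sides by (w - 7)(w + 5):
-3(w + 5) - 2(w - 7) = 4(w - 7)(w + 5).
Expand and collect terms: 4w² - 3w - 139 = 0.
By the quadratic formula, w = (3 ± √2233) / 8, so w ≈ 6.2818 or w ≈ -5.5318.
Neither value makes a denominator zero (w ≠ 7, w ≠ -5), so both are valid.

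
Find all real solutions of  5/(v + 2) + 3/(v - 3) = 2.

Multiply both sides by (v + 2)(v - 3):
5(v - 3) + 3(v + 2) = 2(v + 2)(v - 3).
Expand and collect terms: 2v^2 - 10v - 3 = 0.
By the quadratic formula, v = (10 +/- sqrt(124)) / 4, so v ~= 5.2839 or v ~= -0.2839.
Neither value makes a denominator zero (v != -2, v != 3), so both are valid.

v = -0.2839 or v = 5.2839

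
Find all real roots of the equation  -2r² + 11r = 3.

Rearrange to standard form: -2r² + 11r - 3 = 0.
Discriminant: (11)² − 4·(-2)·(-3) = 97.
Quadratic formula: r = (-11 ± √97) / (-4).
So r = 11/4 - √(97)/4 ≈ 0.2878 or r = √(97)/4 + 11/4 ≈ 5.2122.

r = 0.2878 or r = 5.2122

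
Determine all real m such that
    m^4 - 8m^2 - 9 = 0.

m = -3 or m = 3

Let u = m^2. The equation becomes u^2 - 8u - 9 = 0.
Factor: (u - 9)(u + 1) = 0, so u = 9 or u = -1.
m^2 = 9 gives m = +/-3.
m^2 = -1 < 0 has no real solution.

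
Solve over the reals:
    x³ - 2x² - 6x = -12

Rearrange: x³ - 2x² - 6x + 12 = 0.
Possible rational roots are divisors of 12. Testing x = 2 gives 0, so (x - 2) is a factor.
Divide: x³ - 2x² - 6x + 12 = (x - 2)(x² - 6).
Apply the quadratic formula to x² - 6 = 0: x = (0 ± √24)/2, i.e. x ≈ 2.4495 or x ≈ -2.4495.

x = -2.4495 or x = 2 or x = 2.4495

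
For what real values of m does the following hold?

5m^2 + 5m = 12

Rearrange to standard form: 5m^2 + 5m - 12 = 0.
Discriminant: (5)^2 - 4*5*(-12) = 265.
Quadratic formula: m = (-5 +/- sqrt(265)) / 10.
So m = -1/2 + sqrt(265)/10 ~= 1.1279 or m = -sqrt(265)/10 - 1/2 ~= -2.1279.

m = -2.1279 or m = 1.1279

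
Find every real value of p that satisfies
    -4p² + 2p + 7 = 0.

p = -1.0963 or p = 1.5963

Discriminant: (2)² − 4·(-4)·7 = 116.
Quadratic formula: p = (-2 ± √116) / (-8).
So p = 1/4 - √(29)/4 ≈ -1.0963 or p = 1/4 + √(29)/4 ≈ 1.5963.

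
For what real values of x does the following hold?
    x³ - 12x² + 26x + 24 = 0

Possible rational roots are divisors of 24. Testing x = 4 gives 0, so (x - 4) is a factor.
Divide: x³ - 12x² + 26x + 24 = (x - 4)(x² - 8x - 6).
Apply the quadratic formula to x² - 8x - 6 = 0: x = (8 ± √88)/2, i.e. x ≈ 8.6904 or x ≈ -0.6904.

x = -0.6904 or x = 4 or x = 8.6904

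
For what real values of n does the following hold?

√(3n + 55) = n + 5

n = 3

Square both sides: 3n + 55 = (n + 5)².
Expand and rearrange: n² + 7n - 30 = 0.
Solving gives n = 3 or n = -10.
Check each candidate in the original equation:
  n = 3: √(64) = 8, while n + 5 = 8 — valid.
  n = -10: √(25) = 5, while n + 5 = -5 — extraneous.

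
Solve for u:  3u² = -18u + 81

Bring every term to one side: 3u² + 18u - 81 = 0.
Factor: 3(u + 9)(u - 3) = 0.
So u = -9 or u = 3.

u = -9 or u = 3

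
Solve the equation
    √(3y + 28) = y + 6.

y = -1

Square both sides: 3y + 28 = (y + 6)².
Expand and rearrange: y² + 9y + 8 = 0.
Solving gives y = -1 or y = -8.
Check each candidate in the original equation:
  y = -1: √(25) = 5, while y + 6 = 5 — valid.
  y = -8: √(4) = 2, while y + 6 = -2 — extraneous.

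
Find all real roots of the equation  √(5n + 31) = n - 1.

n = 10

Square both sides: 5n + 31 = (n - 1)².
Expand and rearrange: n² - 7n - 30 = 0.
Solving gives n = 10 or n = -3.
Check each candidate in the original equation:
  n = 10: √(81) = 9, while n - 1 = 9 — valid.
  n = -3: √(16) = 4, while n - 1 = -4 — extraneous.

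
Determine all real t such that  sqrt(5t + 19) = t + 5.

t = -3 or t = -2

Square both sides: 5t + 19 = (t + 5)^2.
Expand and rearrange: t^2 + 5t + 6 = 0.
Solving gives t = -2 or t = -3.
Check each candidate in the original equation:
  t = -2: sqrt(9) = 3, while t + 5 = 3 — valid.
  t = -3: sqrt(4) = 2, while t + 5 = 2 — valid.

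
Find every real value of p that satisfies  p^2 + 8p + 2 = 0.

p = -7.7417 or p = -0.2583

Discriminant: (8)^2 - 4*1*2 = 56.
Quadratic formula: p = (-8 +/- sqrt(56)) / 2.
So p = -4 + sqrt(14) ~= -0.2583 or p = -4 - sqrt(14) ~= -7.7417.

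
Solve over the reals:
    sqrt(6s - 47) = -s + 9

Square both sides: 6s - 47 = (-s + 9)^2.
Expand and rearrange: s^2 - 24s + 128 = 0.
Solving gives s = 16 or s = 8.
Check each candidate in the original equation:
  s = 16: sqrt(49) = 7, while -s + 9 = -7 — extraneous.
  s = 8: sqrt(1) = 1, while -s + 9 = 1 — valid.

s = 8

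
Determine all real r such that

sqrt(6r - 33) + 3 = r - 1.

Isolate the radical: sqrt(6r - 33) = r - 4.
Square both sides: 6r - 33 = (r - 4)^2.
Expand and rearrange: r^2 - 14r + 49 = 0.
This gives the repeated root r = 7.
Check in the original equation:
  r = 7: sqrt(9) = 3, while r - 4 = 3 — valid.

r = 7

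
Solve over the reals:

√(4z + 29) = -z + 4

Square both sides: 4z + 29 = (-z + 4)².
Expand and rearrange: z² - 12z - 13 = 0.
Solving gives z = 13 or z = -1.
Check each candidate in the original equation:
  z = 13: √(81) = 9, while -z + 4 = -9 — extraneous.
  z = -1: √(25) = 5, while -z + 4 = 5 — valid.

z = -1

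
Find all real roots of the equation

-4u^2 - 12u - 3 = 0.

Discriminant: (-12)^2 - 4*(-4)*(-3) = 96.
Quadratic formula: u = (12 +/- sqrt(96)) / (-8).
So u = -3/2 - sqrt(6)/2 ~= -2.7247 or u = -3/2 + sqrt(6)/2 ~= -0.2753.

u = -2.7247 or u = -0.2753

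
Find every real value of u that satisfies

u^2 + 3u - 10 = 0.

u = -5 or u = 2

Factor: (u + 5)(u - 2) = 0.
So u = -5 or u = 2.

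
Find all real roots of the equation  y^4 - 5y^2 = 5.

y = -2.4195 or y = 2.4195

Let u = y^2. The equation becomes u^2 - 5u - 5 = 0.
By the quadratic formula, u = 5/2 + 3*sqrt(5)/2 or u = 5/2 - 3*sqrt(5)/2.
y^2 = 5/2 + 3*sqrt(5)/2 gives y = +/-sqrt(5/2 + 3*sqrt(5)/2) ~= +/-2.4195.
y^2 = 5/2 - 3*sqrt(5)/2 < 0 has no real solution.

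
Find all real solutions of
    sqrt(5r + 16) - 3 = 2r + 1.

r = 0

Isolate the radical: sqrt(5r + 16) = 2r + 4.
Square both sides: 5r + 16 = (2r + 4)^2.
Expand and rearrange: 4r^2 + 11r = 0.
Solving gives r = 0 or r = -2.75.
Check each candidate in the original equation:
  r = 0: sqrt(16) = 4, while 2r + 4 = 4 — valid.
  r = -2.75: sqrt(2.25) = 1.5, while 2r + 4 = -1.5 — extraneous.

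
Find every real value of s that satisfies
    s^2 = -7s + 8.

s = -8 or s = 1

Bring every term to one side: s^2 + 7s - 8 = 0.
Factor: (s - 1)(s + 8) = 0.
So s = 1 or s = -8.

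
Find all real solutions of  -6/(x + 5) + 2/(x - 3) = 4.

x = -6.4244 or x = 3.4244

Multiply both sides by (x + 5)(x - 3):
-6(x - 3) + 2(x + 5) = 4(x + 5)(x - 3).
Expand and collect terms: 4x² + 12x - 88 = 0.
By the quadratic formula, x = (-12 ± √1552) / 8, so x ≈ 3.4244 or x ≈ -6.4244.
Neither value makes a denominator zero (x ≠ -5, x ≠ 3), so both are valid.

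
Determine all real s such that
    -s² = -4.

Bring every term to one side: -s² + 4 = 0.
Factor: -1(s - 2)(s + 2) = 0.
So s = 2 or s = -2.

s = -2 or s = 2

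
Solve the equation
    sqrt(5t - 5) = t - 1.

t = 1 or t = 6

Square both sides: 5t - 5 = (t - 1)^2.
Expand and rearrange: t^2 - 7t + 6 = 0.
Solving gives t = 6 or t = 1.
Check each candidate in the original equation:
  t = 6: sqrt(25) = 5, while t - 1 = 5 — valid.
  t = 1: sqrt(0) = 0, while t - 1 = 0 — valid.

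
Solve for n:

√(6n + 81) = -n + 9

n = 0

Square both sides: 6n + 81 = (-n + 9)².
Expand and rearrange: n² - 24n = 0.
Solving gives n = 24 or n = 0.
Check each candidate in the original equation:
  n = 24: √(225) = 15, while -n + 9 = -15 — extraneous.
  n = 0: √(81) = 9, while -n + 9 = 9 — valid.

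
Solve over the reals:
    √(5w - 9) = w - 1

w = 2 or w = 5

Square both sides: 5w - 9 = (w - 1)².
Expand and rearrange: w² - 7w + 10 = 0.
Solving gives w = 5 or w = 2.
Check each candidate in the original equation:
  w = 5: √(16) = 4, while w - 1 = 4 — valid.
  w = 2: √(1) = 1, while w - 1 = 1 — valid.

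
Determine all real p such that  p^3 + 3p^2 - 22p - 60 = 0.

p = -5 or p = -2.6056 or p = 4.6056

Possible rational roots are divisors of -60. Testing p = -5 gives 0, so (p + 5) is a factor.
Divide: p^3 + 3p^2 - 22p - 60 = (p + 5)(p^2 - 2p - 12).
Apply the quadratic formula to p^2 - 2p - 12 = 0: p = (2 +/- sqrt(52))/2, i.e. p ~= 4.6056 or p ~= -2.6056.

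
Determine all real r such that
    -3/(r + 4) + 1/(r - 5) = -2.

r = -2.3912 or r = 4.3912

Multiply both sides by (r + 4)(r - 5):
-3(r - 5) + (r + 4) = -2(r + 4)(r - 5).
Expand and collect terms: -2r² + 4r + 21 = 0.
By the quadratic formula, r = (-4 ± √184) / -4, so r ≈ -2.3912 or r ≈ 4.3912.
Neither value makes a denominator zero (r ≠ -4, r ≠ 5), so both are valid.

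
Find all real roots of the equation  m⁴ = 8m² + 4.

Let u = m². The equation becomes u² - 8u - 4 = 0.
By the quadratic formula, u = 4 + 2·√(5) or u = 4 - 2·√(5).
m² = 4 + 2·√(5) gives m = ±√(4 + 2·√(5)) ≈ ±2.9107.
m² = 4 - 2·√(5) < 0 has no real solution.

m = -2.9107 or m = 2.9107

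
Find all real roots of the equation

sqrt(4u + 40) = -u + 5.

Square both sides: 4u + 40 = (-u + 5)^2.
Expand and rearrange: u^2 - 14u - 15 = 0.
Solving gives u = 15 or u = -1.
Check each candidate in the original equation:
  u = 15: sqrt(100) = 10, while -u + 5 = -10 — extraneous.
  u = -1: sqrt(36) = 6, while -u + 5 = 6 — valid.

u = -1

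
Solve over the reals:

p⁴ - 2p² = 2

Let u = p². The equation becomes u² - 2u - 2 = 0.
By the quadratic formula, u = 1 + √(3) or u = 1 - √(3).
p² = 1 + √(3) gives p = ±√(1 + √(3)) ≈ ±1.6529.
p² = 1 - √(3) < 0 has no real solution.

p = -1.6529 or p = 1.6529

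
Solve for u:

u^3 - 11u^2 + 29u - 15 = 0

Possible rational roots are divisors of -15. Testing u = 3 gives 0, so (u - 3) is a factor.
Divide: u^3 - 11u^2 + 29u - 15 = (u - 3)(u^2 - 8u + 5).
Apply the quadratic formula to u^2 - 8u + 5 = 0: u = (8 +/- sqrt(44))/2, i.e. u ~= 7.3166 or u ~= 0.6834.

u = 0.6834 or u = 3 or u = 7.3166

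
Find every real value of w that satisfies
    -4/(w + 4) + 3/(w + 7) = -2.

Multiply both sides by (w + 4)(w + 7):
-4(w + 7) + 3(w + 4) = -2(w + 4)(w + 7).
Expand and collect terms: -2w^2 - 21w - 40 = 0.
Factor or apply the quadratic formula: w = -8 or w = -2.5.
Neither value makes a denominator zero (w != -4, w != -7), so both are valid.

w = -8 or w = -2.5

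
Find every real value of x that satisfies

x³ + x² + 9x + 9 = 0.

Possible rational roots are divisors of 9. Testing x = -1 gives 0, so (x + 1) is a factor.
Divide: x³ + x² + 9x + 9 = (x + 1)(x² + 9).
The quadratic x² + 9 has discriminant -36 < 0, so no further real roots.

x = -1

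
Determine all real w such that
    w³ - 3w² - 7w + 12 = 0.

Possible rational roots are divisors of 12. Testing w = 4 gives 0, so (w - 4) is a factor.
Divide: w³ - 3w² - 7w + 12 = (w - 4)(w² + w - 3).
Apply the quadratic formula to w² + w - 3 = 0: w = (-1 ± √13)/2, i.e. w ≈ 1.3028 or w ≈ -2.3028.

w = -2.3028 or w = 1.3028 or w = 4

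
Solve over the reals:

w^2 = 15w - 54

w = 6 or w = 9

Bring every term to one side: w^2 - 15w + 54 = 0.
Factor: (w - 6)(w - 9) = 0.
So w = 6 or w = 9.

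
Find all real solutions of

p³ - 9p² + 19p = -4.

Rearrange: p³ - 9p² + 19p + 4 = 0.
Possible rational roots are divisors of 4. Testing p = 4 gives 0, so (p - 4) is a factor.
Divide: p³ - 9p² + 19p + 4 = (p - 4)(p² - 5p - 1).
Apply the quadratic formula to p² - 5p - 1 = 0: p = (5 ± √29)/2, i.e. p ≈ 5.1926 or p ≈ -0.1926.

p = -0.1926 or p = 4 or p = 5.1926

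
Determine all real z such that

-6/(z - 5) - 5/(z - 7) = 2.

Multiply both sides by (z - 5)(z - 7):
-6(z - 7) - 5(z - 5) = 2(z - 5)(z - 7).
Expand and collect terms: 2z² - 13z + 3 = 0.
By the quadratic formula, z = (13 ± √145) / 4, so z ≈ 6.2604 or z ≈ 0.2396.
Neither value makes a denominator zero (z ≠ 5, z ≠ 7), so both are valid.

z = 0.2396 or z = 6.2604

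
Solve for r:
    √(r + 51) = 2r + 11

Square both sides: r + 51 = (2r + 11)².
Expand and rearrange: 4r² + 43r + 70 = 0.
Solving gives r = -2 or r = -8.75.
Check each candidate in the original equation:
  r = -2: √(49) = 7, while 2r + 11 = 7 — valid.
  r = -8.75: √(42.25) = 6.5, while 2r + 11 = -6.5 — extraneous.

r = -2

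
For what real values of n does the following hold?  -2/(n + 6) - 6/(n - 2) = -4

Multiply both sides by (n + 6)(n - 2):
-2(n - 2) - 6(n + 6) = -4(n + 6)(n - 2).
Expand and collect terms: -4n^2 - 8n + 80 = 0.
By the quadratic formula, n = (8 +/- sqrt(1344)) / -8, so n ~= -5.5826 or n ~= 3.5826.
Neither value makes a denominator zero (n != -6, n != 2), so both are valid.

n = -5.5826 or n = 3.5826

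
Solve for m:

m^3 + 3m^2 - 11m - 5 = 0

m = -5 or m = -0.4142 or m = 2.4142

Possible rational roots are divisors of -5. Testing m = -5 gives 0, so (m + 5) is a factor.
Divide: m^3 + 3m^2 - 11m - 5 = (m + 5)(m^2 - 2m - 1).
Apply the quadratic formula to m^2 - 2m - 1 = 0: m = (2 +/- sqrt(8))/2, i.e. m ~= 2.4142 or m ~= -0.4142.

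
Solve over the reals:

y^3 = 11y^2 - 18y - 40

Rearrange: y^3 - 11y^2 + 18y + 40 = 0.
Possible rational roots are divisors of 40. Testing y = 4 gives 0, so (y - 4) is a factor.
Divide: y^3 - 11y^2 + 18y + 40 = (y - 4)(y^2 - 7y - 10).
Apply the quadratic formula to y^2 - 7y - 10 = 0: y = (7 +/- sqrt(89))/2, i.e. y ~= 8.217 or y ~= -1.217.

y = -1.217 or y = 4 or y = 8.217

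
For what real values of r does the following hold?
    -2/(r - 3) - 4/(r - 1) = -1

r = 2.1716 or r = 7.8284

Multiply both sides by (r - 3)(r - 1):
-2(r - 1) - 4(r - 3) = -(r - 3)(r - 1).
Expand and collect terms: -r² + 10r - 17 = 0.
By the quadratic formula, r = (-10 ± √32) / -2, so r ≈ 2.1716 or r ≈ 7.8284.
Neither value makes a denominator zero (r ≠ 3, r ≠ 1), so both are valid.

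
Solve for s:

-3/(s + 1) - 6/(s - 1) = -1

Multiply both sides by (s + 1)(s - 1):
-3(s - 1) - 6(s + 1) = -(s + 1)(s - 1).
Expand and collect terms: -s^2 + 9s + 4 = 0.
By the quadratic formula, s = (-9 +/- sqrt(97)) / -2, so s ~= -0.4244 or s ~= 9.4244.
Neither value makes a denominator zero (s != -1, s != 1), so both are valid.

s = -0.4244 or s = 9.4244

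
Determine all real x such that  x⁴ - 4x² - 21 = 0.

Let u = x². The equation becomes u² - 4u - 21 = 0.
Factor: (u + 3)(u - 7) = 0, so u = -3 or u = 7.
x² = -3 < 0 has no real solution.
x² = 7 gives x = ±√(7) ≈ ±2.6458.

x = -2.6458 or x = 2.6458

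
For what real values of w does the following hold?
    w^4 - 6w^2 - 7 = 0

Let u = w^2. The equation becomes u^2 - 6u - 7 = 0.
Factor: (u - 7)(u + 1) = 0, so u = 7 or u = -1.
w^2 = 7 gives w = +/-sqrt(7) ~= +/-2.6458.
w^2 = -1 < 0 has no real solution.

w = -2.6458 or w = 2.6458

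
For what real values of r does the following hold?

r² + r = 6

Bring every term to one side: r² + r - 6 = 0.
Factor: (r + 3)(r - 2) = 0.
So r = -3 or r = 2.

r = -3 or r = 2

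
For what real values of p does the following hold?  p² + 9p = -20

p = -5 or p = -4

Bring every term to one side: p² + 9p + 20 = 0.
Factor: (p + 4)(p + 5) = 0.
So p = -4 or p = -5.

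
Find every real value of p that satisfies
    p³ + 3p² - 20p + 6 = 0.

p = -6.3166 or p = 0.3166 or p = 3

Possible rational roots are divisors of 6. Testing p = 3 gives 0, so (p - 3) is a factor.
Divide: p³ + 3p² - 20p + 6 = (p - 3)(p² + 6p - 2).
Apply the quadratic formula to p² + 6p - 2 = 0: p = (-6 ± √44)/2, i.e. p ≈ 0.3166 or p ≈ -6.3166.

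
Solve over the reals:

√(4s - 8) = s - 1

Square both sides: 4s - 8 = (s - 1)².
Expand and rearrange: s² - 6s + 9 = 0.
This gives the repeated root s = 3.
Check in the original equation:
  s = 3: √(4) = 2, while s - 1 = 2 — valid.

s = 3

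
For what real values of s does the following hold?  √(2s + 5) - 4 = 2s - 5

s = 2

Isolate the radical: √(2s + 5) = 2s - 1.
Square both sides: 2s + 5 = (2s - 1)².
Expand and rearrange: 4s² - 6s - 4 = 0.
Solving gives s = 2 or s = -0.5.
Check each candidate in the original equation:
  s = 2: √(9) = 3, while 2s - 1 = 3 — valid.
  s = -0.5: √(4) = 2, while 2s - 1 = -2 — extraneous.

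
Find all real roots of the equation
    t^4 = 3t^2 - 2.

Let u = t^2. The equation becomes u^2 - 3u + 2 = 0.
Factor: (u - 2)(u - 1) = 0, so u = 2 or u = 1.
t^2 = 2 gives t = +/-sqrt(2) ~= +/-1.4142.
t^2 = 1 gives t = +/-1.

t = -1.4142 or t = -1 or t = 1 or t = 1.4142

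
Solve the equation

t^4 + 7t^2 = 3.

Let u = t^2. The equation becomes u^2 + 7u - 3 = 0.
By the quadratic formula, u = -7/2 + sqrt(61)/2 or u = -sqrt(61)/2 - 7/2.
t^2 = -7/2 + sqrt(61)/2 gives t = +/-sqrt(-7/2 + sqrt(61)/2) ~= +/-0.6365.
t^2 = -sqrt(61)/2 - 7/2 < 0 has no real solution.

t = -0.6365 or t = 0.6365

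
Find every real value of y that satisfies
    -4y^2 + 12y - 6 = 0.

y = 0.634 or y = 2.366

Discriminant: (12)^2 - 4*(-4)*(-6) = 48.
Quadratic formula: y = (-12 +/- sqrt(48)) / (-8).
So y = 3/2 - sqrt(3)/2 ~= 0.634 or y = sqrt(3)/2 + 3/2 ~= 2.366.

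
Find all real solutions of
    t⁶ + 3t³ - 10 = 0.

Let u = t³. The equation becomes u² + 3u - 10 = 0.
Factor: (u + 5)(u - 2) = 0, so u = -5 or u = 2.
t³ = -5 gives t = -∛(5) ≈ -1.71.
t³ = 2 gives t = ∛(2) ≈ 1.2599.

t = -1.71 or t = 1.2599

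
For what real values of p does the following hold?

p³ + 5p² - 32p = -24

Rearrange: p³ + 5p² - 32p + 24 = 0.
Possible rational roots are divisors of 24. Testing p = 3 gives 0, so (p - 3) is a factor.
Divide: p³ + 5p² - 32p + 24 = (p - 3)(p² + 8p - 8).
Apply the quadratic formula to p² + 8p - 8 = 0: p = (-8 ± √96)/2, i.e. p ≈ 0.899 or p ≈ -8.899.

p = -8.899 or p = 0.899 or p = 3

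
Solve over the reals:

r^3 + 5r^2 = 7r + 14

Rearrange: r^3 + 5r^2 - 7r - 14 = 0.
Possible rational roots are divisors of -14. Testing r = 2 gives 0, so (r - 2) is a factor.
Divide: r^3 + 5r^2 - 7r - 14 = (r - 2)(r^2 + 7r + 7).
Apply the quadratic formula to r^2 + 7r + 7 = 0: r = (-7 +/- sqrt(21))/2, i.e. r ~= -1.2087 or r ~= -5.7913.

r = -5.7913 or r = -1.2087 or r = 2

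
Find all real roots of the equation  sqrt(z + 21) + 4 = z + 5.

Isolate the radical: sqrt(z + 21) = z + 1.
Square both sides: z + 21 = (z + 1)^2.
Expand and rearrange: z^2 + z - 20 = 0.
Solving gives z = 4 or z = -5.
Check each candidate in the original equation:
  z = 4: sqrt(25) = 5, while z + 1 = 5 — valid.
  z = -5: sqrt(16) = 4, while z + 1 = -4 — extraneous.

z = 4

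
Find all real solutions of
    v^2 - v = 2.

v = -1 or v = 2

Bring every term to one side: v^2 - v - 2 = 0.
Factor: (v + 1)(v - 2) = 0.
So v = -1 or v = 2.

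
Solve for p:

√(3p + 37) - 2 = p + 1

Isolate the radical: √(3p + 37) = p + 3.
Square both sides: 3p + 37 = (p + 3)².
Expand and rearrange: p² + 3p - 28 = 0.
Solving gives p = 4 or p = -7.
Check each candidate in the original equation:
  p = 4: √(49) = 7, while p + 3 = 7 — valid.
  p = -7: √(16) = 4, while p + 3 = -4 — extraneous.

p = 4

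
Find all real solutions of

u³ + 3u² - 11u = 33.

Rearrange: u³ + 3u² - 11u - 33 = 0.
Possible rational roots are divisors of -33. Testing u = -3 gives 0, so (u + 3) is a factor.
Divide: u³ + 3u² - 11u - 33 = (u + 3)(u² - 11).
Apply the quadratic formula to u² - 11 = 0: u = (0 ± √44)/2, i.e. u ≈ 3.3166 or u ≈ -3.3166.

u = -3.3166 or u = -3 or u = 3.3166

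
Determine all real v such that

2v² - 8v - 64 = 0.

v = -4 or v = 8

Factor: 2(v - 8)(v + 4) = 0.
So v = 8 or v = -4.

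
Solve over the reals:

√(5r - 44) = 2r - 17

Square both sides: 5r - 44 = (2r - 17)².
Expand and rearrange: 4r² - 73r + 333 = 0.
Solving gives r = 9.25 or r = 9.
Check each candidate in the original equation:
  r = 9.25: √(2.25) = 1.5, while 2r - 17 = 1.5 — valid.
  r = 9: √(1) = 1, while 2r - 17 = 1 — valid.

r = 9 or r = 9.25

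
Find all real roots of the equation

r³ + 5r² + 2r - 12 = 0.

Possible rational roots are divisors of -12. Testing r = -3 gives 0, so (r + 3) is a factor.
Divide: r³ + 5r² + 2r - 12 = (r + 3)(r² + 2r - 4).
Apply the quadratic formula to r² + 2r - 4 = 0: r = (-2 ± √20)/2, i.e. r ≈ 1.2361 or r ≈ -3.2361.

r = -3.2361 or r = -3 or r = 1.2361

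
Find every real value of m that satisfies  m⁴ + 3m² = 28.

m = -2 or m = 2

Let u = m². The equation becomes u² + 3u - 28 = 0.
Factor: (u + 7)(u - 4) = 0, so u = -7 or u = 4.
m² = -7 < 0 has no real solution.
m² = 4 gives m = ±2.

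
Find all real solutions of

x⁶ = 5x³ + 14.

x = -1.2599 or x = 1.9129

Let u = x³. The equation becomes u² - 5u - 14 = 0.
Factor: (u - 7)(u + 2) = 0, so u = 7 or u = -2.
x³ = 7 gives x = ∛(7) ≈ 1.9129.
x³ = -2 gives x = -∛(2) ≈ -1.2599.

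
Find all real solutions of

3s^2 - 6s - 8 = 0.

Discriminant: (-6)^2 - 4*3*(-8) = 132.
Quadratic formula: s = (6 +/- sqrt(132)) / 6.
So s = 1 + sqrt(33)/3 ~= 2.9149 or s = 1 - sqrt(33)/3 ~= -0.9149.

s = -0.9149 or s = 2.9149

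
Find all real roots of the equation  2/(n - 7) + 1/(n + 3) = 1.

n = -2.1789 or n = 9.1789

Multiply both sides by (n - 7)(n + 3):
2(n + 3) + (n - 7) = (n - 7)(n + 3).
Expand and collect terms: n² - 7n - 20 = 0.
By the quadratic formula, n = (7 ± √129) / 2, so n ≈ 9.1789 or n ≈ -2.1789.
Neither value makes a denominator zero (n ≠ 7, n ≠ -3), so both are valid.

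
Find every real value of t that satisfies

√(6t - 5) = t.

t = 1 or t = 5

Square both sides: 6t - 5 = (t)².
Expand and rearrange: t² - 6t + 5 = 0.
Solving gives t = 5 or t = 1.
Check each candidate in the original equation:
  t = 5: √(25) = 5, while t = 5 — valid.
  t = 1: √(1) = 1, while t = 1 — valid.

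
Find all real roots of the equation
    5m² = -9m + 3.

m = -2.0874 or m = 0.2874

Rearrange to standard form: 5m² + 9m - 3 = 0.
Discriminant: (9)² − 4·5·(-3) = 141.
Quadratic formula: m = (-9 ± √141) / 10.
So m = -9/10 + √(141)/10 ≈ 0.2874 or m = -√(141)/10 - 9/10 ≈ -2.0874.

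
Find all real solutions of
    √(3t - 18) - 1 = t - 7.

t = 6 or t = 9

Isolate the radical: √(3t - 18) = t - 6.
Square both sides: 3t - 18 = (t - 6)².
Expand and rearrange: t² - 15t + 54 = 0.
Solving gives t = 9 or t = 6.
Check each candidate in the original equation:
  t = 9: √(9) = 3, while t - 6 = 3 — valid.
  t = 6: √(0) = 0, while t - 6 = 0 — valid.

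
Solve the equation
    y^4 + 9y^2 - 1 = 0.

Let u = y^2. The equation becomes u^2 + 9u - 1 = 0.
By the quadratic formula, u = -9/2 + sqrt(85)/2 or u = -sqrt(85)/2 - 9/2.
y^2 = -9/2 + sqrt(85)/2 gives y = +/-sqrt(-9/2 + sqrt(85)/2) ~= +/-0.3313.
y^2 = -sqrt(85)/2 - 9/2 < 0 has no real solution.

y = -0.3313 or y = 0.3313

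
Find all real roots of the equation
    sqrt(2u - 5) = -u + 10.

Square both sides: 2u - 5 = (-u + 10)^2.
Expand and rearrange: u^2 - 22u + 105 = 0.
Solving gives u = 15 or u = 7.
Check each candidate in the original equation:
  u = 15: sqrt(25) = 5, while -u + 10 = -5 — extraneous.
  u = 7: sqrt(9) = 3, while -u + 10 = 3 — valid.

u = 7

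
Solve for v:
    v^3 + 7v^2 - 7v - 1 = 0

Possible rational roots are divisors of -1. Testing v = 1 gives 0, so (v - 1) is a factor.
Divide: v^3 + 7v^2 - 7v - 1 = (v - 1)(v^2 + 8v + 1).
Apply the quadratic formula to v^2 + 8v + 1 = 0: v = (-8 +/- sqrt(60))/2, i.e. v ~= -0.127 or v ~= -7.873.

v = -7.873 or v = -0.127 or v = 1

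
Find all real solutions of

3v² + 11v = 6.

v = -4.1487 or v = 0.4821

Rearrange to standard form: 3v² + 11v - 6 = 0.
Discriminant: (11)² − 4·3·(-6) = 193.
Quadratic formula: v = (-11 ± √193) / 6.
So v = -11/6 + √(193)/6 ≈ 0.4821 or v = -√(193)/6 - 11/6 ≈ -4.1487.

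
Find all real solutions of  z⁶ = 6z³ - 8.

z = 1.2599 or z = 1.5874

Let u = z³. The equation becomes u² - 6u + 8 = 0.
Factor: (u - 4)(u - 2) = 0, so u = 4 or u = 2.
z³ = 4 gives z = ∛(4) ≈ 1.5874.
z³ = 2 gives z = ∛(2) ≈ 1.2599.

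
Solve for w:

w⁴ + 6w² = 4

Let u = w². The equation becomes u² + 6u - 4 = 0.
By the quadratic formula, u = -3 + √(13) or u = -√(13) - 3.
w² = -3 + √(13) gives w = ±√(-3 + √(13)) ≈ ±0.7782.
w² = -√(13) - 3 < 0 has no real solution.

w = -0.7782 or w = 0.7782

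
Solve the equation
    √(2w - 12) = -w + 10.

Square both sides: 2w - 12 = (-w + 10)².
Expand and rearrange: w² - 22w + 112 = 0.
Solving gives w = 14 or w = 8.
Check each candidate in the original equation:
  w = 14: √(16) = 4, while -w + 10 = -4 — extraneous.
  w = 8: √(4) = 2, while -w + 10 = 2 — valid.

w = 8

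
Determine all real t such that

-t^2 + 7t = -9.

Rearrange to standard form: -t^2 + 7t + 9 = 0.
Discriminant: (7)^2 - 4*(-1)*9 = 85.
Quadratic formula: t = (-7 +/- sqrt(85)) / (-2).
So t = 7/2 - sqrt(85)/2 ~= -1.1098 or t = 7/2 + sqrt(85)/2 ~= 8.1098.

t = -1.1098 or t = 8.1098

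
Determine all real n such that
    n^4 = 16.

Let u = n^2. The equation becomes u^2 - 16 = 0.
Factor: (u + 4)(u - 4) = 0, so u = -4 or u = 4.
n^2 = -4 < 0 has no real solution.
n^2 = 4 gives n = +/-2.

n = -2 or n = 2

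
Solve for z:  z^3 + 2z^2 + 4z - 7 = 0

Possible rational roots are divisors of -7. Testing z = 1 gives 0, so (z - 1) is a factor.
Divide: z^3 + 2z^2 + 4z - 7 = (z - 1)(z^2 + 3z + 7).
The quadratic z^2 + 3z + 7 has discriminant -19 < 0, so no further real roots.

z = 1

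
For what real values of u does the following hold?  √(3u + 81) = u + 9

Square both sides: 3u + 81 = (u + 9)².
Expand and rearrange: u² + 15u = 0.
Solving gives u = 0 or u = -15.
Check each candidate in the original equation:
  u = 0: √(81) = 9, while u + 9 = 9 — valid.
  u = -15: √(36) = 6, while u + 9 = -6 — extraneous.

u = 0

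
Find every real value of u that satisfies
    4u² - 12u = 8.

Rearrange to standard form: 4u² - 12u - 8 = 0.
Discriminant: (-12)² − 4·4·(-8) = 272.
Quadratic formula: u = (12 ± √272) / 8.
So u = 3/2 + √(17)/2 ≈ 3.5616 or u = 3/2 - √(17)/2 ≈ -0.5616.

u = -0.5616 or u = 3.5616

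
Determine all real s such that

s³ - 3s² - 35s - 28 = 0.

Possible rational roots are divisors of -28. Testing s = -4 gives 0, so (s + 4) is a factor.
Divide: s³ - 3s² - 35s - 28 = (s + 4)(s² - 7s - 7).
Apply the quadratic formula to s² - 7s - 7 = 0: s = (7 ± √77)/2, i.e. s ≈ 7.8875 or s ≈ -0.8875.

s = -4 or s = -0.8875 or s = 7.8875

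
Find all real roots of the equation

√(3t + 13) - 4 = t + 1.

Isolate the radical: √(3t + 13) = t + 5.
Square both sides: 3t + 13 = (t + 5)².
Expand and rearrange: t² + 7t + 12 = 0.
Solving gives t = -3 or t = -4.
Check each candidate in the original equation:
  t = -3: √(4) = 2, while t + 5 = 2 — valid.
  t = -4: √(1) = 1, while t + 5 = 1 — valid.

t = -4 or t = -3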